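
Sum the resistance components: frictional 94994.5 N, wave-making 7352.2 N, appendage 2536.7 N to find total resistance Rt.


Formula: Rt = Rf + Rw + Ra
Substituting: Rt = 94994.5 + 7352.2 + 2536.7
Result: Rt = 104883.4 N

104883.4 N


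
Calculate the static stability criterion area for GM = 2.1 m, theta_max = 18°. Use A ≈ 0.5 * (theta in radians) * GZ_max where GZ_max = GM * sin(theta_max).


Formula: GZ_max = GM * sin(theta); Area = 0.5 * theta_rad * GZ_max
Step 1 — GZ_max = 2.1 * sin(18°) = 2.1 * 0.309017 = 0.648936 m
Step 2 — theta_rad = 18 * pi/180 = 0.314159 rad
Step 3 — Area = 0.5 * 0.314159 * 0.648936 ≈ 0.10193 m·rad (5 s.f.)

0.10193 m·rad


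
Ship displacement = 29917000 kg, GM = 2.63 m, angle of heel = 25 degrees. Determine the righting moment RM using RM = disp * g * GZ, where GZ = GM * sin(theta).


Formula: GZ = GM * sin(theta); RM = disp * g * GZ
Step 1 — GZ = 2.63 * sin(25°) = 2.63 * 0.422618 = 1.111485 m
Step 2 — RM = 29917000 * 9.81 * 1.111485 ≈ 326210000 N·m (5 s.f.)

326210000 N·m


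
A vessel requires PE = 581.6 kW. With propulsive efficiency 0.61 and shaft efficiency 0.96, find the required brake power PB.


Formula: PB = PE / (eta_D * eta_S)
Step 1 — combined efficiency = eta_D * eta_S = 0.61 * 0.96 = 0.5856
Step 2 — PB = 581.6 / 0.5856 ≈ 993.17 kW (5 s.f.)

993.17 kW


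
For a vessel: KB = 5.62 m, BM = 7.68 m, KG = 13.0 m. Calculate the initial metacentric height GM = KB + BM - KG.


Formula: GM = KB + BM - KG
Step 1 — KM = KB + BM = 5.62 + 7.68 = 13.3 m
Step 2 — GM = KM - KG = 13.3 - 13.0 = 0.3 m

0.3 m


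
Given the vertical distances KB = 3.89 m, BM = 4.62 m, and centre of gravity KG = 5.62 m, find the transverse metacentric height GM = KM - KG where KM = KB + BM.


Formula: GM = KB + BM - KG
Step 1 — KM = KB + BM = 3.89 + 4.62 = 8.51 m
Step 2 — GM = KM - KG = 8.51 - 5.62 = 2.89 m

2.89 m


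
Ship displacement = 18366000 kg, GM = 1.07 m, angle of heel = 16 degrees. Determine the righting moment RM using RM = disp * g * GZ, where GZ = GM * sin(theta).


Formula: GZ = GM * sin(theta); RM = disp * g * GZ
Step 1 — GZ = 1.07 * sin(16°) = 1.07 * 0.275637 = 0.294932 m
Step 2 — RM = 18366000 * 9.81 * 0.294932 ≈ 53138000 N·m (5 s.f.)

53138000 N·m


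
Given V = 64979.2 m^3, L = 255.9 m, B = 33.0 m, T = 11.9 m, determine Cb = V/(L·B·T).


Formula: Cb = V / (L * B * T)
Step 1 — L * B * T = 255.9 * 33.0 * 11.9 = 100491.93 m^3
Step 2 — Cb = 64979.2 / 100491.93 ≈ 0.64661 (5 s.f.)

0.64661


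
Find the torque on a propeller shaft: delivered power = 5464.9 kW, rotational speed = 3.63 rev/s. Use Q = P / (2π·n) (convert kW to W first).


Formula: Q = P_W / (2 * pi * n)
Step 1 — P_W = 5464.9 kW * 1000 = 5464900.0 W
Step 2 — 2 * pi * n = 2 * pi * 3.63 = 22.807963
Step 3 — Q = 5464900.0 / 22.807963 ≈ 239600 N·m (5 s.f.)

239600 N·m


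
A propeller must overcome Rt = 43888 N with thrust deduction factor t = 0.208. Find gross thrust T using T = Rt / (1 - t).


Formula: T = Rt / (1 - t)
Step 1 — (1 - t) = 1 - 0.208 = 0.792
Step 2 — T = 43888 / 0.792 ≈ 55414 N (5 s.f.)

55414 N


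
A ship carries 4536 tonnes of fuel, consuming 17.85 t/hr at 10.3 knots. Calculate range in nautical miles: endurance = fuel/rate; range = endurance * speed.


Formula: endurance = fuel / rate; range = endurance * speed
Step 1 — endurance = 4536 / 17.85 = 254.1176 hours
Step 2 — range = 254.1176 * 10.3 ≈ 2617.4 nautical miles (5 s.f.)

2617.4 NM


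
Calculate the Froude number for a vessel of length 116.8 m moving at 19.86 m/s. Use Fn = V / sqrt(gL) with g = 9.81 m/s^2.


Formula: Fn = V / sqrt(g * L)
Step 1 — g * L = 9.81 * 116.8 = 1145.808
Step 2 — sqrt(g * L) = sqrt(1145.808) = 33.849786
Step 3 — Fn = 19.86 / 33.849786 ≈ 0.58671 (5 s.f.)

0.58671


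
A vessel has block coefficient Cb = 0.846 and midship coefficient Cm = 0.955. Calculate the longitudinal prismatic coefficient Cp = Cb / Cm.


Formula: Cp = Cb / Cm
Substituting: Cp = 0.846 / 0.955
Result: Cp ≈ 0.88586 (5 s.f.)

0.88586


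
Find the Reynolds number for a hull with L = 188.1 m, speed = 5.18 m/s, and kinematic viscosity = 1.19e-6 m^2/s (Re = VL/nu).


Formula: Re = V * L / nu
Step 1 — V * L = 5.18 * 188.1 = 974.358 m^2/s
Step 2 — Re = 974.358 / 1.19e-6 = 8.19e+08

8.19e+08


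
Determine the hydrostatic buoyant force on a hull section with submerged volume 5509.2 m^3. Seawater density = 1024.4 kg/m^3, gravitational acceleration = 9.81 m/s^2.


Formula: Fb = rho * g * V
Substituting: Fb = 1024.4 * 9.81 * 5509.2
Intermediate: 1024.4 * 9.81 = 10049.364
Result: Fb = 10049.364 * 5509.2 ≈ 55364000 N (5 s.f.)

55364000 N


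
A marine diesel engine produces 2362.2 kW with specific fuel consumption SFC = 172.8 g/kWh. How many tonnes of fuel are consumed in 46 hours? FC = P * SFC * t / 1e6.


Formula: FC (tonnes) = P * SFC * t / 1,000,000
Step 1 — P * SFC * t = 2362.2 * 172.8 * 46 = 18776655.36 g
Step 2 — FC (tonnes) = 18776655.36 / 1,000,000 ≈ 18.777 tonnes (5 s.f.)

18.777 tonnes


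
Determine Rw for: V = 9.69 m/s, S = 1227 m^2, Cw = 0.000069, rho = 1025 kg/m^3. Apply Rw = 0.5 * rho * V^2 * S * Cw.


Formula: Rw = 0.5 * rho * V^2 * S * Cw
Step 1 — V^2 = 9.69^2 = 93.8961
Step 2 — 0.5 * rho * V^2 = 0.5 * 1025 * 93.8961 = 48121.75125
Step 3 — Rw = 48121.75125 * 1227 * 0.000069 ≈ 4074.1 N (5 s.f.)

4074.1 N


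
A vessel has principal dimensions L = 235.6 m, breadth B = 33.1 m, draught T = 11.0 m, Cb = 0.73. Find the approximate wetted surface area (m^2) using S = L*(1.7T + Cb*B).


Formula: S = 1.7*L*T + V/T with V = Cb*L*B*T, i.e. S = L * (1.7*T + Cb*B)
Step 1 — 1.7*T = 1.7 * 11.0 = 18.7 m
Step 2 — Cb*B = 0.73 * 33.1 = 24.163 m
Step 3 — 1.7*T + Cb*B = 18.7 + 24.163 = 42.863 m
Step 4 — S = 235.6 * 42.863 ≈ 10099 m^2 (5 s.f.)

10099 m^2


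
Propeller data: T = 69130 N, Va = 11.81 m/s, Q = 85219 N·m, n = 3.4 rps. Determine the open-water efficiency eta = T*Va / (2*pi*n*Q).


Formula: eta = T * Va / (2 * pi * n * Q)
Step 1 — numerator = T * Va = 69130 * 11.81 = 816425.3
Step 2 — 2 * pi * n = 2 * pi * 3.4 = 21.36283
Step 3 — denominator = 21.36283 * 85219 = 1820519.01
Step 4 — eta = 816425.3 / 1820519.01 ≈ 0.44846 (5 s.f.)

0.44846


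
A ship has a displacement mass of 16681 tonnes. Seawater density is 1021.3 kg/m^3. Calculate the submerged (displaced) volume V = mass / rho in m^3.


Formula: V = mass / rho
Step 1 — convert tonnes to kg: 16681 t * 1000 = 16681000 kg
Step 2 — V = 16681000 / 1021.3 ≈ 16333 m^3 (5 s.f.)

16333 m^3


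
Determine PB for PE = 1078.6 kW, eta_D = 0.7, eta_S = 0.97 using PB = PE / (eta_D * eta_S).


Formula: PB = PE / (eta_D * eta_S)
Step 1 — combined efficiency = eta_D * eta_S = 0.7 * 0.97 = 0.679
Step 2 — PB = 1078.6 / 0.679 ≈ 1588.5 kW (5 s.f.)

1588.5 kW


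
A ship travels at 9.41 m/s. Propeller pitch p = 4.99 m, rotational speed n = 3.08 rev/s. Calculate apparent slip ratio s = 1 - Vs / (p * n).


Formula: s = 1 - Vs / (p * n)
Step 1 — p * n = 4.99 * 3.08 = 15.3692
Step 2 — Vs / (p*n) = 9.41 / 15.3692 = 0.612263 (6 d.p.)
Step 3 — s = 1 - 0.612263 = 0.387737

0.387737


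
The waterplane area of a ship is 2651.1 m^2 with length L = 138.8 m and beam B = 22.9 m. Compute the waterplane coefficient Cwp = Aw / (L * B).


Formula: Cwp = Aw / (L * B)
Step 1 — L * B = 138.8 * 22.9 = 3178.52 m^2
Step 2 — Cwp = 2651.1 / 3178.52 ≈ 0.83407 (5 s.f.)

0.83407


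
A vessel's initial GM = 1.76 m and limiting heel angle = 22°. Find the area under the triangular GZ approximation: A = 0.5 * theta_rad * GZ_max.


Formula: GZ_max = GM * sin(theta); Area = 0.5 * theta_rad * GZ_max
Step 1 — GZ_max = 1.76 * sin(22°) = 1.76 * 0.374607 = 0.659308 m
Step 2 — theta_rad = 22 * pi/180 = 0.383972 rad
Step 3 — Area = 0.5 * 0.383972 * 0.659308 ≈ 0.12658 m·rad (5 s.f.)

0.12658 m·rad


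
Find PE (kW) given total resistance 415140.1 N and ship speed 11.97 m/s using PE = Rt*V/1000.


Formula: PE = Rt * V / 1000 (kW)
Step 1 — PE (W) = 415140.1 * 11.97 = 4969226.997 W
Step 2 — PE (kW) = 4969226.997 / 1000 ≈ 4969.2 kW (5 s.f.)

4969.2 kW


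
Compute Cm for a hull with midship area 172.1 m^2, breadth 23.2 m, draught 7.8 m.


Formula: Cm = Am / (B * T)
Step 1 — B * T = 23.2 * 7.8 = 180.96 m^2
Step 2 — Cm = 172.1 / 180.96 ≈ 0.95104 (5 s.f.)

0.95104


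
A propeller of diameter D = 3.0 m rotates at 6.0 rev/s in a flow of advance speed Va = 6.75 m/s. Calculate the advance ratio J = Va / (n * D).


Formula: J = Va / (n * D)
Step 1 — n * D = 6.0 * 3.0 = 18.0
Step 2 — J = 6.75 / 18.0 ≈ 0.37500 (5 s.f.)

0.37500


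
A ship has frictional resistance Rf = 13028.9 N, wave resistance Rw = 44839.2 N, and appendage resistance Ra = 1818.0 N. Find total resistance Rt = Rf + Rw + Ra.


Formula: Rt = Rf + Rw + Ra
Substituting: Rt = 13028.9 + 44839.2 + 1818.0
Result: Rt = 59686.1 N

59686.1 N


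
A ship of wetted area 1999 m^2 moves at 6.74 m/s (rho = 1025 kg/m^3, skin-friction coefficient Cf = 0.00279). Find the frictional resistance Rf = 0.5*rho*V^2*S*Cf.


Formula: Rf = 0.5 * rho * V^2 * S * Cf
Step 1 — V^2 = 6.74^2 = 45.4276
Step 2 — 0.5 * rho * V^2 = 0.5 * 1025 * 45.4276 = 23281.645
Step 3 — Rf = 23281.645 * 1999 * 0.00279 ≈ 129850 N (5 s.f.)

129850 N


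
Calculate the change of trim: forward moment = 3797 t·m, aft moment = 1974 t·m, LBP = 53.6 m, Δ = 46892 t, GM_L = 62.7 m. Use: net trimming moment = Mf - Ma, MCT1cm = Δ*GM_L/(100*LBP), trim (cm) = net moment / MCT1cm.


Formula: net trimming moment = Mf - Ma; MCT1cm = Δ*GM_L/(100*LBP); trim = net moment / MCT1cm
Step 1 — net trimming moment = 3797 - 1974 = 1823 t·m
Step 2 — MCT1cm = 46892 * 62.7 / (100 * 53.6) = 548.5314 t·m/cm
Step 3 — trim = 1823 / 548.5314 ≈ 3.3234 cm (5 s.f.)

3.3234 cm


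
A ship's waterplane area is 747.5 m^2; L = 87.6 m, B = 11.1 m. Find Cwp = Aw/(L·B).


Formula: Cwp = Aw / (L * B)
Step 1 — L * B = 87.6 * 11.1 = 972.36 m^2
Step 2 — Cwp = 747.5 / 972.36 ≈ 0.76875 (5 s.f.)

0.76875


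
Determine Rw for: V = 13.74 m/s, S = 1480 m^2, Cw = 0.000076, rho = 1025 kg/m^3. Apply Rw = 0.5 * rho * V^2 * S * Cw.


Formula: Rw = 0.5 * rho * V^2 * S * Cw
Step 1 — V^2 = 13.74^2 = 188.7876
Step 2 — 0.5 * rho * V^2 = 0.5 * 1025 * 188.7876 = 96753.645
Step 3 — Rw = 96753.645 * 1480 * 0.000076 ≈ 10883 N (5 s.f.)

10883 N


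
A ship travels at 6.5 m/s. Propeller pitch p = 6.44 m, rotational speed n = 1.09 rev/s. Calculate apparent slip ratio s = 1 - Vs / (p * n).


Formula: s = 1 - Vs / (p * n)
Step 1 — p * n = 6.44 * 1.09 = 7.0196
Step 2 — Vs / (p*n) = 6.5 / 7.0196 = 0.925979 (6 d.p.)
Step 3 — s = 1 - 0.925979 = 0.074021

0.074021


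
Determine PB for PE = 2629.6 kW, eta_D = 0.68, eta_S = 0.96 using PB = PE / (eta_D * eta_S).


Formula: PB = PE / (eta_D * eta_S)
Step 1 — combined efficiency = eta_D * eta_S = 0.68 * 0.96 = 0.6528
Step 2 — PB = 2629.6 / 0.6528 ≈ 4028.2 kW (5 s.f.)

4028.2 kW


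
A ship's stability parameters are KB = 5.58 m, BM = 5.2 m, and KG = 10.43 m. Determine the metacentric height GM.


Formula: GM = KB + BM - KG
Step 1 — KM = KB + BM = 5.58 + 5.2 = 10.78 m
Step 2 — GM = KM - KG = 10.78 - 10.43 = 0.35 m

0.35 m


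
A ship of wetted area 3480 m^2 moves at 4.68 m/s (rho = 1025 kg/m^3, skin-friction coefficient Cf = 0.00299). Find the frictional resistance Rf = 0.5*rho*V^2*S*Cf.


Formula: Rf = 0.5 * rho * V^2 * S * Cf
Step 1 — V^2 = 4.68^2 = 21.9024
Step 2 — 0.5 * rho * V^2 = 0.5 * 1025 * 21.9024 = 11224.98
Step 3 — Rf = 11224.98 * 3480 * 0.00299 ≈ 116800 N (5 s.f.)

116800 N


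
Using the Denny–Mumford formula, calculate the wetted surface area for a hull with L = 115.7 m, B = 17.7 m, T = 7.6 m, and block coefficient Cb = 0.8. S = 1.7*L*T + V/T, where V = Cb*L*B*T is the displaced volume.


Formula: S = 1.7*L*T + V/T with V = Cb*L*B*T, i.e. S = L * (1.7*T + Cb*B)
Step 1 — 1.7*T = 1.7 * 7.6 = 12.92 m
Step 2 — Cb*B = 0.8 * 17.7 = 14.16 m
Step 3 — 1.7*T + Cb*B = 12.92 + 14.16 = 27.08 m
Step 4 — S = 115.7 * 27.08 ≈ 3133.2 m^2 (5 s.f.)

3133.2 m^2


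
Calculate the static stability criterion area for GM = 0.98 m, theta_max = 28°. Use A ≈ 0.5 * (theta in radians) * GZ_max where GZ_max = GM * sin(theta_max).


Formula: GZ_max = GM * sin(theta); Area = 0.5 * theta_rad * GZ_max
Step 1 — GZ_max = 0.98 * sin(28°) = 0.98 * 0.469472 = 0.460083 m
Step 2 — theta_rad = 28 * pi/180 = 0.488692 rad
Step 3 — Area = 0.5 * 0.488692 * 0.460083 ≈ 0.11242 m·rad (5 s.f.)

0.11242 m·rad


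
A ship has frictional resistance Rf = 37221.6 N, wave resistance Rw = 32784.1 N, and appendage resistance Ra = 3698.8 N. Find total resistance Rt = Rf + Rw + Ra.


Formula: Rt = Rf + Rw + Ra
Substituting: Rt = 37221.6 + 32784.1 + 3698.8
Result: Rt = 73704.5 N

73704.5 N


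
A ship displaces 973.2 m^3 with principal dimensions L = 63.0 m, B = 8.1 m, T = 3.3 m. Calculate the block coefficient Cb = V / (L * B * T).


Formula: Cb = V / (L * B * T)
Step 1 — L * B * T = 63.0 * 8.1 * 3.3 = 1683.99 m^3
Step 2 — Cb = 973.2 / 1683.99 ≈ 0.57791 (5 s.f.)

0.57791


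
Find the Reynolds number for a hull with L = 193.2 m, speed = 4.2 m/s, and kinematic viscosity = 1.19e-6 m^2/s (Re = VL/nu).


Formula: Re = V * L / nu
Step 1 — V * L = 4.2 * 193.2 = 811.44 m^2/s
Step 2 — Re = 811.44 / 1.19e-6 = 6.82e+08

6.82e+08


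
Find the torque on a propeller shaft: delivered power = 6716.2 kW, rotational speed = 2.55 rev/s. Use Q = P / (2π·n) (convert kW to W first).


Formula: Q = P_W / (2 * pi * n)
Step 1 — P_W = 6716.2 kW * 1000 = 6716200.0 W
Step 2 — 2 * pi * n = 2 * pi * 2.55 = 16.022123
Step 3 — Q = 6716200.0 / 16.022123 ≈ 419180 N·m (5 s.f.)

419180 N·m


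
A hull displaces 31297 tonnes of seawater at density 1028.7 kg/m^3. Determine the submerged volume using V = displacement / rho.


Formula: V = mass / rho
Step 1 — convert tonnes to kg: 31297 t * 1000 = 31297000 kg
Step 2 — V = 31297000 / 1028.7 ≈ 30424 m^3 (5 s.f.)

30424 m^3


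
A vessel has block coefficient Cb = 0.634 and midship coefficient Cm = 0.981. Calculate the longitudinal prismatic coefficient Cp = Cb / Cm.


Formula: Cp = Cb / Cm
Substituting: Cp = 0.634 / 0.981
Result: Cp ≈ 0.64628 (5 s.f.)

0.64628


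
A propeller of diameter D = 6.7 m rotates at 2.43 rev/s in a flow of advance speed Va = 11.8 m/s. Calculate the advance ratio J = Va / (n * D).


Formula: J = Va / (n * D)
Step 1 — n * D = 2.43 * 6.7 = 16.281
Step 2 — J = 11.8 / 16.281 ≈ 0.72477 (5 s.f.)

0.72477


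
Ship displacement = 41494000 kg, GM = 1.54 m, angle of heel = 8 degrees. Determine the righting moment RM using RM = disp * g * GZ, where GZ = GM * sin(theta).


Formula: GZ = GM * sin(theta); RM = disp * g * GZ
Step 1 — GZ = 1.54 * sin(8°) = 1.54 * 0.139173 = 0.214326 m
Step 2 — RM = 41494000 * 9.81 * 0.214326 ≈ 87243000 N·m (5 s.f.)

87243000 N·m


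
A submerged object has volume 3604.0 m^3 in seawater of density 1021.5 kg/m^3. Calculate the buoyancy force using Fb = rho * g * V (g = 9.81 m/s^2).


Formula: Fb = rho * g * V
Substituting: Fb = 1021.5 * 9.81 * 3604.0
Intermediate: 1021.5 * 9.81 = 10020.915
Result: Fb = 10020.915 * 3604.0 ≈ 36115000 N (5 s.f.)

36115000 N


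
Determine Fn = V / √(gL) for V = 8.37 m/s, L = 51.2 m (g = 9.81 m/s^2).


Formula: Fn = V / sqrt(g * L)
Step 1 — g * L = 9.81 * 51.2 = 502.272
Step 2 — sqrt(g * L) = sqrt(502.272) = 22.411426
Step 3 — Fn = 8.37 / 22.411426 ≈ 0.37347 (5 s.f.)

0.37347


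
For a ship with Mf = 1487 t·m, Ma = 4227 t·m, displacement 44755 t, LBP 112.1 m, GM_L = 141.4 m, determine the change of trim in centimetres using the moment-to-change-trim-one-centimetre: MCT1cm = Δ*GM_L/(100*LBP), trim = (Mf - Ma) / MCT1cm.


Formula: net trimming moment = Mf - Ma; MCT1cm = Δ*GM_L/(100*LBP); trim = net moment / MCT1cm
Step 1 — net trimming moment = 1487 - 4227 = -2740 t·m
Step 2 — MCT1cm = 44755 * 141.4 / (100 * 112.1) = 564.5278 t·m/cm
Step 3 — trim = -2740 / 564.5278 ≈ -4.8536 cm (5 s.f.)

-4.8536 cm


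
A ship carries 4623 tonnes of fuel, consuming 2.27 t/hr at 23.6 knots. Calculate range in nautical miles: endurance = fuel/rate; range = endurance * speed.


Formula: endurance = fuel / rate; range = endurance * speed
Step 1 — endurance = 4623 / 2.27 = 2036.5639 hours
Step 2 — range = 2036.5639 * 23.6 ≈ 48063 nautical miles (5 s.f.)

48063 NM


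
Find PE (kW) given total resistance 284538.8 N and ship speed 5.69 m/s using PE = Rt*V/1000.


Formula: PE = Rt * V / 1000 (kW)
Step 1 — PE (W) = 284538.8 * 5.69 = 1619025.772 W
Step 2 — PE (kW) = 1619025.772 / 1000 ≈ 1619.0 kW (5 s.f.)

1619.0 kW


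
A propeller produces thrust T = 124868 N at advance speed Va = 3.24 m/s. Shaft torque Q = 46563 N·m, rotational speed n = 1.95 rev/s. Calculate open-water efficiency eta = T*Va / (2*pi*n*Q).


Formula: eta = T * Va / (2 * pi * n * Q)
Step 1 — numerator = T * Va = 124868 * 3.24 = 404572.32
Step 2 — 2 * pi * n = 2 * pi * 1.95 = 12.252211
Step 3 — denominator = 12.252211 * 46563 = 570499.7
Step 4 — eta = 404572.32 / 570499.7 ≈ 0.70915 (5 s.f.)

0.70915


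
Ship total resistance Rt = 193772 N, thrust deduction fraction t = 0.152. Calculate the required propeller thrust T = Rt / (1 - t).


Formula: T = Rt / (1 - t)
Step 1 — (1 - t) = 1 - 0.152 = 0.848
Step 2 — T = 193772 / 0.848 ≈ 228500 N (5 s.f.)

228500 N


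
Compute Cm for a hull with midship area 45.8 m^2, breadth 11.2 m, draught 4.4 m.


Formula: Cm = Am / (B * T)
Step 1 — B * T = 11.2 * 4.4 = 49.28 m^2
Step 2 — Cm = 45.8 / 49.28 ≈ 0.92938 (5 s.f.)

0.92938


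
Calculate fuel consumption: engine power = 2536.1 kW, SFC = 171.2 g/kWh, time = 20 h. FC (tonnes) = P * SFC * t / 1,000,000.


Formula: FC (tonnes) = P * SFC * t / 1,000,000
Step 1 — P * SFC * t = 2536.1 * 171.2 * 20 = 8683606.4 g
Step 2 — FC (tonnes) = 8683606.4 / 1,000,000 ≈ 8.6836 tonnes (5 s.f.)

8.6836 tonnes


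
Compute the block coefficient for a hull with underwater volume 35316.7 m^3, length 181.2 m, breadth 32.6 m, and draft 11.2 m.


Formula: Cb = V / (L * B * T)
Step 1 — L * B * T = 181.2 * 32.6 * 11.2 = 66159.744 m^3
Step 2 — Cb = 35316.7 / 66159.744 ≈ 0.53381 (5 s.f.)

0.53381


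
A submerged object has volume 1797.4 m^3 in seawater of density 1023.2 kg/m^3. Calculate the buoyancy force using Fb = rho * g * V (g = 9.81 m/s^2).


Formula: Fb = rho * g * V
Substituting: Fb = 1023.2 * 9.81 * 1797.4
Intermediate: 1023.2 * 9.81 = 10037.592
Result: Fb = 10037.592 * 1797.4 ≈ 18042000 N (5 s.f.)

18042000 N


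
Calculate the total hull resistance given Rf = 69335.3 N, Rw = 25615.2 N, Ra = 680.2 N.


Formula: Rt = Rf + Rw + Ra
Substituting: Rt = 69335.3 + 25615.2 + 680.2
Result: Rt = 95630.7 N

95630.7 N


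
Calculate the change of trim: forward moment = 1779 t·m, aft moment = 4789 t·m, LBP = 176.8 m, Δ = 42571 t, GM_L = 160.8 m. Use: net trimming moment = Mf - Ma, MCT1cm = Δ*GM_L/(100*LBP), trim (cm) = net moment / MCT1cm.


Formula: net trimming moment = Mf - Ma; MCT1cm = Δ*GM_L/(100*LBP); trim = net moment / MCT1cm
Step 1 — net trimming moment = 1779 - 4789 = -3010 t·m
Step 2 — MCT1cm = 42571 * 160.8 / (100 * 176.8) = 387.1842 t·m/cm
Step 3 — trim = -3010 / 387.1842 ≈ -7.7741 cm (5 s.f.)

-7.7741 cm


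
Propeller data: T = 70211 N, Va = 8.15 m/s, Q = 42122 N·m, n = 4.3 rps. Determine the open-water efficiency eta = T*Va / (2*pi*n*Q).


Formula: eta = T * Va / (2 * pi * n * Q)
Step 1 — numerator = T * Va = 70211 * 8.15 = 572219.65
Step 2 — 2 * pi * n = 2 * pi * 4.3 = 27.017697
Step 3 — denominator = 27.017697 * 42122 = 1138039.43
Step 4 — eta = 572219.65 / 1138039.43 ≈ 0.50281 (5 s.f.)

0.50281


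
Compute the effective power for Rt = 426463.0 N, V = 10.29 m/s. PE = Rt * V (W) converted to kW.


Formula: PE = Rt * V / 1000 (kW)
Step 1 — PE (W) = 426463.0 * 10.29 = 4388304.27 W
Step 2 — PE (kW) = 4388304.27 / 1000 ≈ 4388.3 kW (5 s.f.)

4388.3 kW


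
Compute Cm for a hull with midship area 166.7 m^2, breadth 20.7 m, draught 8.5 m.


Formula: Cm = Am / (B * T)
Step 1 — B * T = 20.7 * 8.5 = 175.95 m^2
Step 2 — Cm = 166.7 / 175.95 ≈ 0.94743 (5 s.f.)

0.94743


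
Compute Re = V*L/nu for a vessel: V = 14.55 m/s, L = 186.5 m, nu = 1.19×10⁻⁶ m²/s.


Formula: Re = V * L / nu
Step 1 — V * L = 14.55 * 186.5 = 2713.575 m^2/s
Step 2 — Re = 2713.575 / 1.19e-6 = 2.28e+09

2.28e+09


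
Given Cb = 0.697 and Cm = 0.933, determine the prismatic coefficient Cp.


Formula: Cp = Cb / Cm
Substituting: Cp = 0.697 / 0.933
Result: Cp ≈ 0.74705 (5 s.f.)

0.74705


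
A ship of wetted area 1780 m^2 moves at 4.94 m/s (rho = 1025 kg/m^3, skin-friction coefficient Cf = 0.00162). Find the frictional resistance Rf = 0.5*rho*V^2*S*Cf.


Formula: Rf = 0.5 * rho * V^2 * S * Cf
Step 1 — V^2 = 4.94^2 = 24.4036
Step 2 — 0.5 * rho * V^2 = 0.5 * 1025 * 24.4036 = 12506.845
Step 3 — Rf = 12506.845 * 1780 * 0.00162 ≈ 36065 N (5 s.f.)

36065 N


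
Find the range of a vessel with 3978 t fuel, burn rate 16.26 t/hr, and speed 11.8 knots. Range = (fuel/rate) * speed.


Formula: endurance = fuel / rate; range = endurance * speed
Step 1 — endurance = 3978 / 16.26 = 244.6494 hours
Step 2 — range = 244.6494 * 11.8 ≈ 2886.9 nautical miles (5 s.f.)

2886.9 NM


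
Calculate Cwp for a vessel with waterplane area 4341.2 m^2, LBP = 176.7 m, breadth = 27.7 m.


Formula: Cwp = Aw / (L * B)
Step 1 — L * B = 176.7 * 27.7 = 4894.59 m^2
Step 2 — Cwp = 4341.2 / 4894.59 ≈ 0.88694 (5 s.f.)

0.88694


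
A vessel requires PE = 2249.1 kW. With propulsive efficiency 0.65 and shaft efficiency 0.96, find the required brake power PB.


Formula: PB = PE / (eta_D * eta_S)
Step 1 — combined efficiency = eta_D * eta_S = 0.65 * 0.96 = 0.624
Step 2 — PB = 2249.1 / 0.624 ≈ 3604.3 kW (5 s.f.)

3604.3 kW


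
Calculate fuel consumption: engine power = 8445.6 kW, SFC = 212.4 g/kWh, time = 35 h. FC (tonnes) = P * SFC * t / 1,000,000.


Formula: FC (tonnes) = P * SFC * t / 1,000,000
Step 1 — P * SFC * t = 8445.6 * 212.4 * 35 = 62784590.4 g
Step 2 — FC (tonnes) = 62784590.4 / 1,000,000 ≈ 62.785 tonnes (5 s.f.)

62.785 tonnes


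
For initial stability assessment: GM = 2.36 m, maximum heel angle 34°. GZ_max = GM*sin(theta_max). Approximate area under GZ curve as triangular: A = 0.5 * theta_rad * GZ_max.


Formula: GZ_max = GM * sin(theta); Area = 0.5 * theta_rad * GZ_max
Step 1 — GZ_max = 2.36 * sin(34°) = 2.36 * 0.559193 = 1.319695 m
Step 2 — theta_rad = 34 * pi/180 = 0.593412 rad
Step 3 — Area = 0.5 * 0.593412 * 1.319695 ≈ 0.39156 m·rad (5 s.f.)

0.39156 m·rad


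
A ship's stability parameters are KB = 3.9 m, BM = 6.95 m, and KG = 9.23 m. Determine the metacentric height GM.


Formula: GM = KB + BM - KG
Step 1 — KM = KB + BM = 3.9 + 6.95 = 10.85 m
Step 2 — GM = KM - KG = 10.85 - 9.23 = 1.62 m

1.62 m


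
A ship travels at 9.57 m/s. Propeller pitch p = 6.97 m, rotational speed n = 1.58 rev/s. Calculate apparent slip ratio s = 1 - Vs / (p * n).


Formula: s = 1 - Vs / (p * n)
Step 1 — p * n = 6.97 * 1.58 = 11.0126
Step 2 — Vs / (p*n) = 9.57 / 11.0126 = 0.869005 (6 d.p.)
Step 3 — s = 1 - 0.869005 = 0.130995

0.130995


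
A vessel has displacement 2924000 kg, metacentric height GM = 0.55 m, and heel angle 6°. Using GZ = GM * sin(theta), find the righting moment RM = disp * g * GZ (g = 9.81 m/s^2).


Formula: GZ = GM * sin(theta); RM = disp * g * GZ
Step 1 — GZ = 0.55 * sin(6°) = 0.55 * 0.104528 = 0.05749 m
Step 2 — RM = 2924000 * 9.81 * 0.05749 ≈ 1649100 N·m (5 s.f.)

1649100 N·m


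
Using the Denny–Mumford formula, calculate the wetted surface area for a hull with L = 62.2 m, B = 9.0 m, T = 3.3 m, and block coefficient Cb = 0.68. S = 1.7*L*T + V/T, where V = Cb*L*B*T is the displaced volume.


Formula: S = 1.7*L*T + V/T with V = Cb*L*B*T, i.e. S = L * (1.7*T + Cb*B)
Step 1 — 1.7*T = 1.7 * 3.3 = 5.61 m
Step 2 — Cb*B = 0.68 * 9.0 = 6.12 m
Step 3 — 1.7*T + Cb*B = 5.61 + 6.12 = 11.73 m
Step 4 — S = 62.2 * 11.73 ≈ 729.61 m^2 (5 s.f.)

729.61 m^2


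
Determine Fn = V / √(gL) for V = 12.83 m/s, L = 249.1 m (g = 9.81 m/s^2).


Formula: Fn = V / sqrt(g * L)
Step 1 — g * L = 9.81 * 249.1 = 2443.671
Step 2 — sqrt(g * L) = sqrt(2443.671) = 49.433501
Step 3 — Fn = 12.83 / 49.433501 ≈ 0.25954 (5 s.f.)

0.25954


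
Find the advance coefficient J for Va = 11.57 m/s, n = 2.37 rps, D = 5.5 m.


Formula: J = Va / (n * D)
Step 1 — n * D = 2.37 * 5.5 = 13.035
Step 2 — J = 11.57 / 13.035 ≈ 0.88761 (5 s.f.)

0.88761


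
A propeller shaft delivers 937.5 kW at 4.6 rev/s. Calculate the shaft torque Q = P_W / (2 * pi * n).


Formula: Q = P_W / (2 * pi * n)
Step 1 — P_W = 937.5 kW * 1000 = 937500.0 W
Step 2 — 2 * pi * n = 2 * pi * 4.6 = 28.902652
Step 3 — Q = 937500.0 / 28.902652 ≈ 32436 N·m (5 s.f.)

32436 N·m


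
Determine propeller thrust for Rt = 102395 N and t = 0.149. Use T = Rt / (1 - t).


Formula: T = Rt / (1 - t)
Step 1 — (1 - t) = 1 - 0.149 = 0.851
Step 2 — T = 102395 / 0.851 ≈ 120320 N (5 s.f.)

120320 N


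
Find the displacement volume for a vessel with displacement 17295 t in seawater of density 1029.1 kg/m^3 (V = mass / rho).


Formula: V = mass / rho
Step 1 — convert tonnes to kg: 17295 t * 1000 = 17295000 kg
Step 2 — V = 17295000 / 1029.1 ≈ 16806 m^3 (5 s.f.)

16806 m^3


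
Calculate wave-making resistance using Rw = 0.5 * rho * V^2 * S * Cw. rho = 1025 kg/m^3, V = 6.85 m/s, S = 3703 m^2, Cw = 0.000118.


Formula: Rw = 0.5 * rho * V^2 * S * Cw
Step 1 — V^2 = 6.85^2 = 46.9225
Step 2 — 0.5 * rho * V^2 = 0.5 * 1025 * 46.9225 = 24047.78125
Step 3 — Rw = 24047.78125 * 3703 * 0.000118 ≈ 10508 N (5 s.f.)

10508 N


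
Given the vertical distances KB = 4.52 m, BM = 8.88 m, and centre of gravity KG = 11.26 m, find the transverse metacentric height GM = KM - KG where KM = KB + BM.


Formula: GM = KB + BM - KG
Step 1 — KM = KB + BM = 4.52 + 8.88 = 13.4 m
Step 2 — GM = KM - KG = 13.4 - 11.26 = 2.14 m

2.14 m


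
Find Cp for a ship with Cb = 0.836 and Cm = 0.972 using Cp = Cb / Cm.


Formula: Cp = Cb / Cm
Substituting: Cp = 0.836 / 0.972
Result: Cp ≈ 0.86008 (5 s.f.)

0.86008


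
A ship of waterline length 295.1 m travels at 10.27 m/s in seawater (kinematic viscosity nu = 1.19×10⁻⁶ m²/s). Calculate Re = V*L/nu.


Formula: Re = V * L / nu
Step 1 — V * L = 10.27 * 295.1 = 3030.677 m^2/s
Step 2 — Re = 3030.677 / 1.19e-6 = 2.55e+09

2.55e+09


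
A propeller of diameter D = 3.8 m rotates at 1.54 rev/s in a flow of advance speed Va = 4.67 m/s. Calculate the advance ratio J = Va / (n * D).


Formula: J = Va / (n * D)
Step 1 — n * D = 1.54 * 3.8 = 5.852
Step 2 — J = 4.67 / 5.852 ≈ 0.79802 (5 s.f.)

0.79802


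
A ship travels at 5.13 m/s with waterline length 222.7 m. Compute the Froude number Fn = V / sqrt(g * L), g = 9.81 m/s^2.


Formula: Fn = V / sqrt(g * L)
Step 1 — g * L = 9.81 * 222.7 = 2184.687
Step 2 — sqrt(g * L) = sqrt(2184.687) = 46.740635
Step 3 — Fn = 5.13 / 46.740635 ≈ 0.10975 (5 s.f.)

0.10975


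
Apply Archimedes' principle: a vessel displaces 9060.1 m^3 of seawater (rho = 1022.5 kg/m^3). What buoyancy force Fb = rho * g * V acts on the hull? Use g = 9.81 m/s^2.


Formula: Fb = rho * g * V
Substituting: Fb = 1022.5 * 9.81 * 9060.1
Intermediate: 1022.5 * 9.81 = 10030.725
Result: Fb = 10030.725 * 9060.1 ≈ 90879000 N (5 s.f.)

90879000 N


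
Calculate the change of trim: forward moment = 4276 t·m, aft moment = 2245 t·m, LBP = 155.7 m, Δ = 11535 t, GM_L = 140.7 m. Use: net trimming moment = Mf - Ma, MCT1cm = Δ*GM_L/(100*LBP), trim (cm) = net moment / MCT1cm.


Formula: net trimming moment = Mf - Ma; MCT1cm = Δ*GM_L/(100*LBP); trim = net moment / MCT1cm
Step 1 — net trimming moment = 4276 - 2245 = 2031 t·m
Step 2 — MCT1cm = 11535 * 140.7 / (100 * 155.7) = 104.2373 t·m/cm
Step 3 — trim = 2031 / 104.2373 ≈ 19.484 cm (5 s.f.)

19.484 cm


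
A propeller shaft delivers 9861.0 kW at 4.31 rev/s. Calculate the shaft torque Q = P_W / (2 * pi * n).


Formula: Q = P_W / (2 * pi * n)
Step 1 — P_W = 9861.0 kW * 1000 = 9861000.0 W
Step 2 — 2 * pi * n = 2 * pi * 4.31 = 27.080529
Step 3 — Q = 9861000.0 / 27.080529 ≈ 364140 N·m (5 s.f.)

364140 N·m


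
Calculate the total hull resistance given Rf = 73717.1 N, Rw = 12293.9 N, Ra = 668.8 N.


Formula: Rt = Rf + Rw + Ra
Substituting: Rt = 73717.1 + 12293.9 + 668.8
Result: Rt = 86679.8 N

86679.8 N


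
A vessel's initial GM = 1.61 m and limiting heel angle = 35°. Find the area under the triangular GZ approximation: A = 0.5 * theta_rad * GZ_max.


Formula: GZ_max = GM * sin(theta); Area = 0.5 * theta_rad * GZ_max
Step 1 — GZ_max = 1.61 * sin(35°) = 1.61 * 0.573576 = 0.923457 m
Step 2 — theta_rad = 35 * pi/180 = 0.610865 rad
Step 3 — Area = 0.5 * 0.610865 * 0.923457 ≈ 0.28205 m·rad (5 s.f.)

0.28205 m·rad


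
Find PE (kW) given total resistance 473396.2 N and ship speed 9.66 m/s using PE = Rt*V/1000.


Formula: PE = Rt * V / 1000 (kW)
Step 1 — PE (W) = 473396.2 * 9.66 = 4573007.292 W
Step 2 — PE (kW) = 4573007.292 / 1000 ≈ 4573.0 kW (5 s.f.)

4573.0 kW


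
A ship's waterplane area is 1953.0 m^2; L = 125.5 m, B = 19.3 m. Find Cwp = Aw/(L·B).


Formula: Cwp = Aw / (L * B)
Step 1 — L * B = 125.5 * 19.3 = 2422.15 m^2
Step 2 — Cwp = 1953.0 / 2422.15 ≈ 0.80631 (5 s.f.)

0.80631


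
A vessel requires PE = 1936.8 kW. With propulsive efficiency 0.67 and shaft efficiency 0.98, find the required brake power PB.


Formula: PB = PE / (eta_D * eta_S)
Step 1 — combined efficiency = eta_D * eta_S = 0.67 * 0.98 = 0.6566
Step 2 — PB = 1936.8 / 0.6566 ≈ 2949.7 kW (5 s.f.)

2949.7 kW


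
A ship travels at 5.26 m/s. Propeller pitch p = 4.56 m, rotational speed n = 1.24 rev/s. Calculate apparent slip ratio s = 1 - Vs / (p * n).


Formula: s = 1 - Vs / (p * n)
Step 1 — p * n = 4.56 * 1.24 = 5.6544
Step 2 — Vs / (p*n) = 5.26 / 5.6544 = 0.930249 (6 d.p.)
Step 3 — s = 1 - 0.930249 = 0.069751

0.069751


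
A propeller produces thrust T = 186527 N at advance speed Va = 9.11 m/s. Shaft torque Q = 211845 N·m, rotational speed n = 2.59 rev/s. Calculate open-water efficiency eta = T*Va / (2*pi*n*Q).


Formula: eta = T * Va / (2 * pi * n * Q)
Step 1 — numerator = T * Va = 186527 * 9.11 = 1699260.97
Step 2 — 2 * pi * n = 2 * pi * 2.59 = 16.27345
Step 3 — denominator = 16.27345 * 211845 = 3447449.02
Step 4 — eta = 1699260.97 / 3447449.02 ≈ 0.49290 (5 s.f.)

0.49290


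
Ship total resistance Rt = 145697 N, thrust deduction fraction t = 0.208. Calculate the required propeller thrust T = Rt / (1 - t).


Formula: T = Rt / (1 - t)
Step 1 — (1 - t) = 1 - 0.208 = 0.792
Step 2 — T = 145697 / 0.792 ≈ 183960 N (5 s.f.)

183960 N


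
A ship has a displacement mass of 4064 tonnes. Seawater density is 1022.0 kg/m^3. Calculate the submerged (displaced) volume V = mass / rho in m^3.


Formula: V = mass / rho
Step 1 — convert tonnes to kg: 4064 t * 1000 = 4064000 kg
Step 2 — V = 4064000 / 1022.0 ≈ 3976.5 m^3 (5 s.f.)

3976.5 m^3


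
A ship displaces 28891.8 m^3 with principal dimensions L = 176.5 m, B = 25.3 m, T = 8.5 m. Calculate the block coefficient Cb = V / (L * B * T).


Formula: Cb = V / (L * B * T)
Step 1 — L * B * T = 176.5 * 25.3 * 8.5 = 37956.325 m^3
Step 2 — Cb = 28891.8 / 37956.325 ≈ 0.76119 (5 s.f.)

0.76119


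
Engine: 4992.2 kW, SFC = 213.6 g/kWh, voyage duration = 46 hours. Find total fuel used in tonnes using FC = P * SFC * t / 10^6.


Formula: FC (tonnes) = P * SFC * t / 1,000,000
Step 1 — P * SFC * t = 4992.2 * 213.6 * 46 = 49051360.32 g
Step 2 — FC (tonnes) = 49051360.32 / 1,000,000 ≈ 49.051 tonnes (5 s.f.)

49.051 tonnes


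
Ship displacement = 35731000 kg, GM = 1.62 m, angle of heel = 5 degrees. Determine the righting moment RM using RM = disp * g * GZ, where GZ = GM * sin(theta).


Formula: GZ = GM * sin(theta); RM = disp * g * GZ
Step 1 — GZ = 1.62 * sin(5°) = 1.62 * 0.087156 = 0.141193 m
Step 2 — RM = 35731000 * 9.81 * 0.141193 ≈ 49491000 N·m (5 s.f.)

49491000 N·m


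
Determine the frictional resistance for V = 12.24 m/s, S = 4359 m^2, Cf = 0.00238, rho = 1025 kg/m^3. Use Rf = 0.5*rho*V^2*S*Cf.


Formula: Rf = 0.5 * rho * V^2 * S * Cf
Step 1 — V^2 = 12.24^2 = 149.8176
Step 2 — 0.5 * rho * V^2 = 0.5 * 1025 * 149.8176 = 76781.52
Step 3 — Rf = 76781.52 * 4359 * 0.00238 ≈ 796560 N (5 s.f.)

796560 N


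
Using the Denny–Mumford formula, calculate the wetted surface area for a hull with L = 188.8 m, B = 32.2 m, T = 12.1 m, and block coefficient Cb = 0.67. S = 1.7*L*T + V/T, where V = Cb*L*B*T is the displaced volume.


Formula: S = 1.7*L*T + V/T with V = Cb*L*B*T, i.e. S = L * (1.7*T + Cb*B)
Step 1 — 1.7*T = 1.7 * 12.1 = 20.57 m
Step 2 — Cb*B = 0.67 * 32.2 = 21.574 m
Step 3 — 1.7*T + Cb*B = 20.57 + 21.574 = 42.144 m
Step 4 — S = 188.8 * 42.144 ≈ 7956.8 m^2 (5 s.f.)

7956.8 m^2


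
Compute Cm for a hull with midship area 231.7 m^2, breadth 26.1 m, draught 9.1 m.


Formula: Cm = Am / (B * T)
Step 1 — B * T = 26.1 * 9.1 = 237.51 m^2
Step 2 — Cm = 231.7 / 237.51 ≈ 0.97554 (5 s.f.)

0.97554


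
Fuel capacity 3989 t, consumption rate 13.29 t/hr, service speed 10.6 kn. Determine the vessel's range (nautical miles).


Formula: endurance = fuel / rate; range = endurance * speed
Step 1 — endurance = 3989 / 13.29 = 300.1505 hours
Step 2 — range = 300.1505 * 10.6 ≈ 3181.6 nautical miles (5 s.f.)

3181.6 NM


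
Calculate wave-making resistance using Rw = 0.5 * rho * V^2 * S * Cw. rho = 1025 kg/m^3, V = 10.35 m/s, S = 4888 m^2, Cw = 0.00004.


Formula: Rw = 0.5 * rho * V^2 * S * Cw
Step 1 — V^2 = 10.35^2 = 107.1225
Step 2 — 0.5 * rho * V^2 = 0.5 * 1025 * 107.1225 = 54900.28125
Step 3 — Rw = 54900.28125 * 4888 * 0.00004 ≈ 10734 N (5 s.f.)

10734 N


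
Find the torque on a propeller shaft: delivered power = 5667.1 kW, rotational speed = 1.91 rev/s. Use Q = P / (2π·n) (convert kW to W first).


Formula: Q = P_W / (2 * pi * n)
Step 1 — P_W = 5667.1 kW * 1000 = 5667100.0 W
Step 2 — 2 * pi * n = 2 * pi * 1.91 = 12.000884
Step 3 — Q = 5667100.0 / 12.000884 ≈ 472220 N·m (5 s.f.)

472220 N·m


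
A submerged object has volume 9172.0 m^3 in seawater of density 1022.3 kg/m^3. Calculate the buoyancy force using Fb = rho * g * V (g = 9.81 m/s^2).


Formula: Fb = rho * g * V
Substituting: Fb = 1022.3 * 9.81 * 9172.0
Intermediate: 1022.3 * 9.81 = 10028.763
Result: Fb = 10028.763 * 9172.0 ≈ 91984000 N (5 s.f.)

91984000 N


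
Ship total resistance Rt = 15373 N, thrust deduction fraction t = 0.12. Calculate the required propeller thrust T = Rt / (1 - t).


Formula: T = Rt / (1 - t)
Step 1 — (1 - t) = 1 - 0.12 = 0.88
Step 2 — T = 15373 / 0.88 ≈ 17469 N (5 s.f.)

17469 N


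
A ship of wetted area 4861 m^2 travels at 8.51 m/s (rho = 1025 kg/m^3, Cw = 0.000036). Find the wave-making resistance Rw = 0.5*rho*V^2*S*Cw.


Formula: Rw = 0.5 * rho * V^2 * S * Cw
Step 1 — V^2 = 8.51^2 = 72.4201
Step 2 — 0.5 * rho * V^2 = 0.5 * 1025 * 72.4201 = 37115.30125
Step 3 — Rw = 37115.30125 * 4861 * 0.000036 ≈ 6495.0 N (5 s.f.)

6495.0 N


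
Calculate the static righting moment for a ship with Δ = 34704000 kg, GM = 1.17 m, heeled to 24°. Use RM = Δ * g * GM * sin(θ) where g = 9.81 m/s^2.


Formula: GZ = GM * sin(theta); RM = disp * g * GZ
Step 1 — GZ = 1.17 * sin(24°) = 1.17 * 0.406737 = 0.475882 m
Step 2 — RM = 34704000 * 9.81 * 0.475882 ≈ 162010000 N·m (5 s.f.)

162010000 N·m


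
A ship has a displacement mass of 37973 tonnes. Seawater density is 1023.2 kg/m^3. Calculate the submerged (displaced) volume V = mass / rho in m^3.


Formula: V = mass / rho
Step 1 — convert tonnes to kg: 37973 t * 1000 = 37973000 kg
Step 2 — V = 37973000 / 1023.2 ≈ 37112 m^3 (5 s.f.)

37112 m^3


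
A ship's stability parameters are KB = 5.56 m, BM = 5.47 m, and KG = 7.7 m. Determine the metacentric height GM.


Formula: GM = KB + BM - KG
Step 1 — KM = KB + BM = 5.56 + 5.47 = 11.03 m
Step 2 — GM = KM - KG = 11.03 - 7.7 = 3.33 m

3.33 m


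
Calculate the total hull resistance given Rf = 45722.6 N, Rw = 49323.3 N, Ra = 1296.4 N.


Formula: Rt = Rf + Rw + Ra
Substituting: Rt = 45722.6 + 49323.3 + 1296.4
Result: Rt = 96342.3 N

96342.3 N


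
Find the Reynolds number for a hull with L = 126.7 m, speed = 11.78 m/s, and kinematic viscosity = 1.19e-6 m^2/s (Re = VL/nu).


Formula: Re = V * L / nu
Step 1 — V * L = 11.78 * 126.7 = 1492.526 m^2/s
Step 2 — Re = 1492.526 / 1.19e-6 = 1.25e+09

1.25e+09


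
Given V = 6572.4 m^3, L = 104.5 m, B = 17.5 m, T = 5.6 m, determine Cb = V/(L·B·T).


Formula: Cb = V / (L * B * T)
Step 1 — L * B * T = 104.5 * 17.5 * 5.6 = 10241.0 m^3
Step 2 — Cb = 6572.4 / 10241.0 ≈ 0.64177 (5 s.f.)

0.64177


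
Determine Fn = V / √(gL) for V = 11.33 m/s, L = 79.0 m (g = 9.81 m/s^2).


Formula: Fn = V / sqrt(g * L)
Step 1 — g * L = 9.81 * 79.0 = 774.99
Step 2 — sqrt(g * L) = sqrt(774.99) = 27.838642
Step 3 — Fn = 11.33 / 27.838642 ≈ 0.40699 (5 s.f.)

0.40699


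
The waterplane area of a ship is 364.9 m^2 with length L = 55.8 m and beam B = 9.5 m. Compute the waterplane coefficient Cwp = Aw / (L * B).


Formula: Cwp = Aw / (L * B)
Step 1 — L * B = 55.8 * 9.5 = 530.1 m^2
Step 2 — Cwp = 364.9 / 530.1 ≈ 0.68836 (5 s.f.)

0.68836


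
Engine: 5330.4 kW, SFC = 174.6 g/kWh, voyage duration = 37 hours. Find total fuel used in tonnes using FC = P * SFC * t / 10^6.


Formula: FC (tonnes) = P * SFC * t / 1,000,000
Step 1 — P * SFC * t = 5330.4 * 174.6 * 37 = 34435450.08 g
Step 2 — FC (tonnes) = 34435450.08 / 1,000,000 ≈ 34.435 tonnes (5 s.f.)

34.435 tonnes


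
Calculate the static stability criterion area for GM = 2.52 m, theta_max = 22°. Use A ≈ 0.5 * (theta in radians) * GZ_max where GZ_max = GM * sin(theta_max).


Formula: GZ_max = GM * sin(theta); Area = 0.5 * theta_rad * GZ_max
Step 1 — GZ_max = 2.52 * sin(22°) = 2.52 * 0.374607 = 0.94401 m
Step 2 — theta_rad = 22 * pi/180 = 0.383972 rad
Step 3 — Area = 0.5 * 0.383972 * 0.94401 ≈ 0.18124 m·rad (5 s.f.)

0.18124 m·rad


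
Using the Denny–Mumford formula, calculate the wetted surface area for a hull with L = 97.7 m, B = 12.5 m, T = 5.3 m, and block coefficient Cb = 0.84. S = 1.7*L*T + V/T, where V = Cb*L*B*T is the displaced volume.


Formula: S = 1.7*L*T + V/T with V = Cb*L*B*T, i.e. S = L * (1.7*T + Cb*B)
Step 1 — 1.7*T = 1.7 * 5.3 = 9.01 m
Step 2 — Cb*B = 0.84 * 12.5 = 10.5 m
Step 3 — 1.7*T + Cb*B = 9.01 + 10.5 = 19.51 m
Step 4 — S = 97.7 * 19.51 ≈ 1906.1 m^2 (5 s.f.)

1906.1 m^2


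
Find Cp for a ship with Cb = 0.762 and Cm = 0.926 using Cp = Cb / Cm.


Formula: Cp = Cb / Cm
Substituting: Cp = 0.762 / 0.926
Result: Cp ≈ 0.82289 (5 s.f.)

0.82289


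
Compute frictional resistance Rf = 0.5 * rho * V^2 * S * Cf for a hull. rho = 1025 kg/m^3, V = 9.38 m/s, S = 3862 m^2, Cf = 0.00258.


Formula: Rf = 0.5 * rho * V^2 * S * Cf
Step 1 — V^2 = 9.38^2 = 87.9844
Step 2 — 0.5 * rho * V^2 = 0.5 * 1025 * 87.9844 = 45092.005
Step 3 — Rf = 45092.005 * 3862 * 0.00258 ≈ 449290 N (5 s.f.)

449290 N


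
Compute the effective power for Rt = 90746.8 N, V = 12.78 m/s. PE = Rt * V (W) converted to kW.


Formula: PE = Rt * V / 1000 (kW)
Step 1 — PE (W) = 90746.8 * 12.78 = 1159744.104 W
Step 2 — PE (kW) = 1159744.104 / 1000 ≈ 1159.7 kW (5 s.f.)

1159.7 kW


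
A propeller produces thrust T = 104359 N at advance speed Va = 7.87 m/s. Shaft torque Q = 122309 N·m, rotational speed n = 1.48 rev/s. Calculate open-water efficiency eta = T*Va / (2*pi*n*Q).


Formula: eta = T * Va / (2 * pi * n * Q)
Step 1 — numerator = T * Va = 104359 * 7.87 = 821305.33
Step 2 — 2 * pi * n = 2 * pi * 1.48 = 9.299114
Step 3 — denominator = 9.299114 * 122309 = 1137365.33
Step 4 — eta = 821305.33 / 1137365.33 ≈ 0.72211 (5 s.f.)

0.72211
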